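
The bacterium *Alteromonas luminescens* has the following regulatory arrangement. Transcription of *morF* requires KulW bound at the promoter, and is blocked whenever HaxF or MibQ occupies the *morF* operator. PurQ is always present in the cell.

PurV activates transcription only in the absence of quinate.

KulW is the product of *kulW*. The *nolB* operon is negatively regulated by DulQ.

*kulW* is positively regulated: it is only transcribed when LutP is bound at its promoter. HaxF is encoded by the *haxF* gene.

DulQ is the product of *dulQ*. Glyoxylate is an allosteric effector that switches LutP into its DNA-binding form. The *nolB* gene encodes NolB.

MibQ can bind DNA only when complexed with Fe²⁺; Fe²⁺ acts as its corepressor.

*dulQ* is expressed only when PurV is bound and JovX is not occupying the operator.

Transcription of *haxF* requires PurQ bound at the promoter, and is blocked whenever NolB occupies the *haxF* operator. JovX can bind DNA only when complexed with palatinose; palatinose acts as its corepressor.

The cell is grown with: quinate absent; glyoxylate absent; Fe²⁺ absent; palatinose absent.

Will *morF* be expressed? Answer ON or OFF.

Quinate is absent, so PurV is active.
Palatinose is absent, so JovX is inactive.
No repressor is bound and PurV is active, so *dulQ* is transcribed.
So DulQ is produced and active.
With repressor DulQ bound, *nolB* is not transcribed.
So NolB is not produced.
PurQ is produced constitutively and is active.
No repressor is bound and PurQ is active, so *haxF* is transcribed.
So HaxF is produced and active.
Fe²⁺ is absent, so MibQ is inactive.
Glyoxylate is absent, so LutP is inactive.
Required activator LutP is absent, so *kulW* is not transcribed.
So KulW is not produced.
With repressor HaxF bound, *morF* is not transcribed.

OFF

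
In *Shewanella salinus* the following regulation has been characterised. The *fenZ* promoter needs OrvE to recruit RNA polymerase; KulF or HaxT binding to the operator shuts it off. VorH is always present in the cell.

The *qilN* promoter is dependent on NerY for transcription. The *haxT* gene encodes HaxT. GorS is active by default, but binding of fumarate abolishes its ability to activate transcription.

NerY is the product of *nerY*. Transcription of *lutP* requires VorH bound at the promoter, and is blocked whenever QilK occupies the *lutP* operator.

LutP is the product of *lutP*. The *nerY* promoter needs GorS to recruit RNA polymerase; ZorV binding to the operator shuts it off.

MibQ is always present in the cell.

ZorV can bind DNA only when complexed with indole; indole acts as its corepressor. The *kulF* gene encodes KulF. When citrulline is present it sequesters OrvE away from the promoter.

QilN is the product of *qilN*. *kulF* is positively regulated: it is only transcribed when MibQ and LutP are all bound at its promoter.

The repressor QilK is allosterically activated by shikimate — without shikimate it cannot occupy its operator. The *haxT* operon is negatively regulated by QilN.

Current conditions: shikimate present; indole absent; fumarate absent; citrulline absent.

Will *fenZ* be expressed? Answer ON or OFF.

MibQ is produced constitutively and is active.
Shikimate is present, so QilK is active.
VorH is produced constitutively and is active.
With repressor QilK bound, *lutP* is not transcribed.
So LutP is not produced.
Required activator LutP is absent, so *kulF* is not transcribed.
So KulF is not produced.
Citrulline is absent, so OrvE is active.
Fumarate is absent, so GorS is active.
Indole is absent, so ZorV is inactive.
No repressor is bound and GorS is active, so *nerY* is transcribed.
So NerY is produced and active.
No repressor is bound and NerY is active, so *qilN* is transcribed.
So QilN is produced and active.
With repressor QilN bound, *haxT* is not transcribed.
So HaxT is not produced.
No repressor is bound and OrvE is active, so *fenZ* is transcribed.

ON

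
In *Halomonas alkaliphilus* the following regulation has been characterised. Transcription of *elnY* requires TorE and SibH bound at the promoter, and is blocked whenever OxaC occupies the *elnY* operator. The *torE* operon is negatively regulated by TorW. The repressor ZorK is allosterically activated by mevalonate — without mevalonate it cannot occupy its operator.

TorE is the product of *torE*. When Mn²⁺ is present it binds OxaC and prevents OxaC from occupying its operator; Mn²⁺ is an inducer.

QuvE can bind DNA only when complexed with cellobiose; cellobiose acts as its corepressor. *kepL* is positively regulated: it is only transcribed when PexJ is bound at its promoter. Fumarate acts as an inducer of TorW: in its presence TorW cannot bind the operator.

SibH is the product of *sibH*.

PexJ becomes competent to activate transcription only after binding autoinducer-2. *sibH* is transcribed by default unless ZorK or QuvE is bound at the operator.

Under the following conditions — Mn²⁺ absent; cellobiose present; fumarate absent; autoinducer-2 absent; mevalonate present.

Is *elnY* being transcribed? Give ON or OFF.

OFF

Fumarate is absent, so TorW is active.
With repressor TorW bound, *torE* is not transcribed.
So TorE is not produced.
Mevalonate is present, so ZorK is active.
Cellobiose is present, so QuvE is active.
With repressor ZorK bound, *sibH* is not transcribed.
So SibH is not produced.
Mn²⁺ is absent, so OxaC is active.
With repressor OxaC bound, *elnY* is not transcribed.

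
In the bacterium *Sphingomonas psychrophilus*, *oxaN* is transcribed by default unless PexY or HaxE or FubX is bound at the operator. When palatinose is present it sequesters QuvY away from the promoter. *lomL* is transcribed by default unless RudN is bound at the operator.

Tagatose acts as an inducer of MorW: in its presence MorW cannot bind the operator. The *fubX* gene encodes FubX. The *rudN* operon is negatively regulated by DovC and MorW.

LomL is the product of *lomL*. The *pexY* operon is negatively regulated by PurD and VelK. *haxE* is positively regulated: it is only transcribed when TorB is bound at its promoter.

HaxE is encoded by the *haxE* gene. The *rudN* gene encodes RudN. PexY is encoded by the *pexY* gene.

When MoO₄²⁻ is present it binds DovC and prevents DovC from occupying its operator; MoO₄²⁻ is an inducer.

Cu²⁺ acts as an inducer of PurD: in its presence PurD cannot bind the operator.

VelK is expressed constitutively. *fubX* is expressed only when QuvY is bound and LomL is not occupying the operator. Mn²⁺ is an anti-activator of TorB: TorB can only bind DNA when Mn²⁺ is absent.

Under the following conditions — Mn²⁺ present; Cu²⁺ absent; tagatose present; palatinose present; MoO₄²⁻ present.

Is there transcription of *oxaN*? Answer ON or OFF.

ON

Cu²⁺ is absent, so PurD is active.
VelK is produced constitutively and is active.
With repressor PurD bound, *pexY* is not transcribed.
So PexY is not produced.
Mn²⁺ is present, so TorB is inactive.
Required activator TorB is absent, so *haxE* is not transcribed.
So HaxE is not produced.
MoO₄²⁻ is present, so DovC is inactive.
Tagatose is present, so MorW is inactive.
With no repressor bound, *rudN* is transcribed.
So RudN is produced and active.
With repressor RudN bound, *lomL* is not transcribed.
So LomL is not produced.
Palatinose is present, so QuvY is inactive.
Required activator QuvY is absent, so *fubX* is not transcribed.
So FubX is not produced.
With no repressor bound, *oxaN* is transcribed.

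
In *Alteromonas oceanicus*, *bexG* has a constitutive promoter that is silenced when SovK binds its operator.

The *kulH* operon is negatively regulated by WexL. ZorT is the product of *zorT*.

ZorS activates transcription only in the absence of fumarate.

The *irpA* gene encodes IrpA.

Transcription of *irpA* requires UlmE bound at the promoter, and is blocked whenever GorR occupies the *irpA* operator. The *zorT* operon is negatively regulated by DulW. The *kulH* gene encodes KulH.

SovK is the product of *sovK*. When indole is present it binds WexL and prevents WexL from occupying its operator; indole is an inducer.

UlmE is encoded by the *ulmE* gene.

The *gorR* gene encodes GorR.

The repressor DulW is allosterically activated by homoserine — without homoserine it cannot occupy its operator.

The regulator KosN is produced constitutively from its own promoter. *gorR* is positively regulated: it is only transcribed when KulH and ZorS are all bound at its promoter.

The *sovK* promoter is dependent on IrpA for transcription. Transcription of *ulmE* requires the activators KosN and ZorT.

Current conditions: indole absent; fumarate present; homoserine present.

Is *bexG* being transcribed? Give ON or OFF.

Indole is absent, so WexL is active.
With repressor WexL bound, *kulH* is not transcribed.
So KulH is not produced.
Fumarate is present, so ZorS is inactive.
Required activator KulH is absent, so *gorR* is not transcribed.
So GorR is not produced.
KosN is produced constitutively and is active.
Homoserine is present, so DulW is active.
With repressor DulW bound, *zorT* is not transcribed.
So ZorT is not produced.
Required activator ZorT is absent, so *ulmE* is not transcribed.
So UlmE is not produced.
Required activator UlmE is absent, so *irpA* is not transcribed.
So IrpA is not produced.
Required activator IrpA is absent, so *sovK* is not transcribed.
So SovK is not produced.
With no repressor bound, *bexG* is transcribed.

ON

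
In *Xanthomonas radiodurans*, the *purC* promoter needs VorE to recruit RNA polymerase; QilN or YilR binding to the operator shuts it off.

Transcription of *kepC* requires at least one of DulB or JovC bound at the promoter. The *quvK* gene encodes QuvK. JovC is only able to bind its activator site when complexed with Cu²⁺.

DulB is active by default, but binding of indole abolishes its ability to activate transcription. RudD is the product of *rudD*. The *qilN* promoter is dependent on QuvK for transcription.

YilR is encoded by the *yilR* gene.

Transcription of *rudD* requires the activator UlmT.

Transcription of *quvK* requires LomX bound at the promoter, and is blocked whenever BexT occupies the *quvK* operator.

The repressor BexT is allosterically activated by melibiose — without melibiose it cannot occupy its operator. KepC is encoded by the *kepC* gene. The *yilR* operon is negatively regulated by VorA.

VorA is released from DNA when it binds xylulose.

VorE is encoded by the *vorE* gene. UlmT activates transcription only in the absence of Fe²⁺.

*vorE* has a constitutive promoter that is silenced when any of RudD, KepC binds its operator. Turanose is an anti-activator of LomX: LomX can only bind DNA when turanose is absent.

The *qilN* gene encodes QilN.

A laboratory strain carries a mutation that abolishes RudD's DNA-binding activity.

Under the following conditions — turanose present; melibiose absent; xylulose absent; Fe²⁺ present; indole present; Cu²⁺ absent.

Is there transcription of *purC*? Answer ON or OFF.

Turanose is present, so LomX is inactive.
Melibiose is absent, so BexT is inactive.
Required activator LomX is absent, so *quvK* is not transcribed.
So QuvK is not produced.
Required activator QuvK is absent, so *qilN* is not transcribed.
So QilN is not produced.
Xylulose is absent, so VorA is active.
With repressor VorA bound, *yilR* is not transcribed.
So YilR is not produced.
RudD is non-functional in this strain, so it has no effect.
Indole is present, so DulB is inactive.
Cu²⁺ is absent, so JovC is inactive.
No activator is available at the *kepC* promoter, so *kepC* is not transcribed.
So KepC is not produced.
With no repressor bound, *vorE* is transcribed.
So VorE is produced and active.
No repressor is bound and VorE is active, so *purC* is transcribed.

ON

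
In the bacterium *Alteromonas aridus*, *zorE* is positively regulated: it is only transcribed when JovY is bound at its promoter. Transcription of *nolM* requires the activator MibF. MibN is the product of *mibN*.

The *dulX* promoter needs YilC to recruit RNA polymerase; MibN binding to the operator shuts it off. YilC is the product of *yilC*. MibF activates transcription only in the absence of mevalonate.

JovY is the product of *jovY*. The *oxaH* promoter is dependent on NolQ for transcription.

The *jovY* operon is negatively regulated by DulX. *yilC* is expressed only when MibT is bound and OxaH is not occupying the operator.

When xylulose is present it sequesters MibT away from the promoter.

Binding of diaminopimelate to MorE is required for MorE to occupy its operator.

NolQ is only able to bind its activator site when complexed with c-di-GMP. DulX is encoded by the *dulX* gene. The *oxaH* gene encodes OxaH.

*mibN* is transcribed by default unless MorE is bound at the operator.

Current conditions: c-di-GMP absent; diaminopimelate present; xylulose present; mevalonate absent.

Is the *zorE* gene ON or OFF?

c-di-GMP is absent, so NolQ is inactive.
Required activator NolQ is absent, so *oxaH* is not transcribed.
So OxaH is not produced.
Xylulose is present, so MibT is inactive.
Required activator MibT is absent, so *yilC* is not transcribed.
So YilC is not produced.
Diaminopimelate is present, so MorE is active.
With repressor MorE bound, *mibN* is not transcribed.
So MibN is not produced.
Required activator YilC is absent, so *dulX* is not transcribed.
So DulX is not produced.
With no repressor bound, *jovY* is transcribed.
So JovY is produced and active.
No repressor is bound and JovY is active, so *zorE* is transcribed.

ON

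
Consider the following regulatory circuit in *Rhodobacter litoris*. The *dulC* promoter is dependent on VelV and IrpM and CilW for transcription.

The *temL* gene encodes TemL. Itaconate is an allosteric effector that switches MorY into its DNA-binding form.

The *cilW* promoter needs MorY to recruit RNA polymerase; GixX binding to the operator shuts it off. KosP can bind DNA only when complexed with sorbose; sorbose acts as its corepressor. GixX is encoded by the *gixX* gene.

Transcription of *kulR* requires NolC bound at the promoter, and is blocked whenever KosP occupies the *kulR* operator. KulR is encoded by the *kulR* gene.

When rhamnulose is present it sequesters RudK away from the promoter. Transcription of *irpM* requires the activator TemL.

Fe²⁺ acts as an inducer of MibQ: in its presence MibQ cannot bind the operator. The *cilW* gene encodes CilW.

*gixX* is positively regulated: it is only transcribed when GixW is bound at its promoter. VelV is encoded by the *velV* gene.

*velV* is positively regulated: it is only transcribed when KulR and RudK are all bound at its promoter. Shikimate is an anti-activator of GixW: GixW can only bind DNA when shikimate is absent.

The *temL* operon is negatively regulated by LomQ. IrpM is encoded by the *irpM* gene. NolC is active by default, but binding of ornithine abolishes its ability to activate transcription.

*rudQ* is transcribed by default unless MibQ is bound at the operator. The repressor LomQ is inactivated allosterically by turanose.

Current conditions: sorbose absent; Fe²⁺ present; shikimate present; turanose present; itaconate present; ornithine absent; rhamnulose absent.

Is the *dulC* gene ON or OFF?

Ornithine is absent, so NolC is active.
Sorbose is absent, so KosP is inactive.
No repressor is bound and NolC is active, so *kulR* is transcribed.
So KulR is produced and active.
Rhamnulose is absent, so RudK is active.
No repressor is bound and KulR and RudK are active, so *velV* is transcribed.
So VelV is produced and active.
Turanose is present, so LomQ is inactive.
With no repressor bound, *temL* is transcribed.
So TemL is produced and active.
No repressor is bound and TemL is active, so *irpM* is transcribed.
So IrpM is produced and active.
Shikimate is present, so GixW is inactive.
Required activator GixW is absent, so *gixX* is not transcribed.
So GixX is not produced.
Itaconate is present, so MorY is active.
No repressor is bound and MorY is active, so *cilW* is transcribed.
So CilW is produced and active.
No repressor is bound and VelV and IrpM and CilW are active, so *dulC* is transcribed.

ON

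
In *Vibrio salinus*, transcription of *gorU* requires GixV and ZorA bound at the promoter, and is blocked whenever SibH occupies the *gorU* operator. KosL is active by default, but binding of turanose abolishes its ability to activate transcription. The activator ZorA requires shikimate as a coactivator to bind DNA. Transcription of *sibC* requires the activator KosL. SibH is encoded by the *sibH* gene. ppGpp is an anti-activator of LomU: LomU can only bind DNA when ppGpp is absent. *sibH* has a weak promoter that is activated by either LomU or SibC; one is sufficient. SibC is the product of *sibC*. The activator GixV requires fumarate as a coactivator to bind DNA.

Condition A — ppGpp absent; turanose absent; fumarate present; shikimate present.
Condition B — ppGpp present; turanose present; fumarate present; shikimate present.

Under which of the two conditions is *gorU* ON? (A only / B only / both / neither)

B only

Condition A:
ppGpp is absent, so LomU is active.
Turanose is absent, so KosL is active.
No repressor is bound and KosL is active, so *sibC* is transcribed.
So SibC is produced and active.
Activator LomU is present, so *sibH* is transcribed.
So SibH is produced and active.
Fumarate is present, so GixV is active.
Shikimate is present, so ZorA is active.
With repressor SibH bound, *gorU* is not transcribed.
→ *gorU* is OFF in A.
Condition B:
ppGpp is present, so LomU is inactive.
Turanose is present, so KosL is inactive.
Required activator KosL is absent, so *sibC* is not transcribed.
So SibC is not produced.
No activator is available at the *sibH* promoter, so *sibH* is not transcribed.
So SibH is not produced.
Fumarate is present, so GixV is active.
Shikimate is present, so ZorA is active.
No repressor is bound and GixV and ZorA are active, so *gorU* is transcribed.
→ *gorU* is ON in B.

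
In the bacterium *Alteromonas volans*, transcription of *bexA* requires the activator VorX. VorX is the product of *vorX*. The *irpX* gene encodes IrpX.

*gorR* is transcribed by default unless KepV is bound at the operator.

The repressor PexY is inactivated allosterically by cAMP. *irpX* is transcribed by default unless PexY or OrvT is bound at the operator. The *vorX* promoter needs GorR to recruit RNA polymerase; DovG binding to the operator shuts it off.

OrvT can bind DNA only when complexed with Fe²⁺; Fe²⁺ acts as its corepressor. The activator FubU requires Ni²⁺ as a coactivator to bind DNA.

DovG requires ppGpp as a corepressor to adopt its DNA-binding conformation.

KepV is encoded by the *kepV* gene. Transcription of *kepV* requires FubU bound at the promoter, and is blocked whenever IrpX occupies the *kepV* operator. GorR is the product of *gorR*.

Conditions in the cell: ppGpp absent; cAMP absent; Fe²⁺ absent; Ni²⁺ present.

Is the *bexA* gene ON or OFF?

cAMP is absent, so PexY is active.
Fe²⁺ is absent, so OrvT is inactive.
With repressor PexY bound, *irpX* is not transcribed.
So IrpX is not produced.
Ni²⁺ is present, so FubU is active.
No repressor is bound and FubU is active, so *kepV* is transcribed.
So KepV is produced and active.
With repressor KepV bound, *gorR* is not transcribed.
So GorR is not produced.
ppGpp is absent, so DovG is inactive.
Required activator GorR is absent, so *vorX* is not transcribed.
So VorX is not produced.
Required activator VorX is absent, so *bexA* is not transcribed.

OFF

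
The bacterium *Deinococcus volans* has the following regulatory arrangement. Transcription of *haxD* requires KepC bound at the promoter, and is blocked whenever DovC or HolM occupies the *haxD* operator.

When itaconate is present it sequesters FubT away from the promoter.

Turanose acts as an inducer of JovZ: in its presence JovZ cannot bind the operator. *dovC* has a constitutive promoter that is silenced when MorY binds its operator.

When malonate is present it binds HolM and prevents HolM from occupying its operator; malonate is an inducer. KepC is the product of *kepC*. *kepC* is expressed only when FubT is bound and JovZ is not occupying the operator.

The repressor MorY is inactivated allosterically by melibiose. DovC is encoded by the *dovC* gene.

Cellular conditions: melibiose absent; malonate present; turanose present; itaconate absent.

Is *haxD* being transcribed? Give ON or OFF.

Melibiose is absent, so MorY is active.
With repressor MorY bound, *dovC* is not transcribed.
So DovC is not produced.
Malonate is present, so HolM is inactive.
Itaconate is absent, so FubT is active.
Turanose is present, so JovZ is inactive.
No repressor is bound and FubT is active, so *kepC* is transcribed.
So KepC is produced and active.
No repressor is bound and KepC is active, so *haxD* is transcribed.

ON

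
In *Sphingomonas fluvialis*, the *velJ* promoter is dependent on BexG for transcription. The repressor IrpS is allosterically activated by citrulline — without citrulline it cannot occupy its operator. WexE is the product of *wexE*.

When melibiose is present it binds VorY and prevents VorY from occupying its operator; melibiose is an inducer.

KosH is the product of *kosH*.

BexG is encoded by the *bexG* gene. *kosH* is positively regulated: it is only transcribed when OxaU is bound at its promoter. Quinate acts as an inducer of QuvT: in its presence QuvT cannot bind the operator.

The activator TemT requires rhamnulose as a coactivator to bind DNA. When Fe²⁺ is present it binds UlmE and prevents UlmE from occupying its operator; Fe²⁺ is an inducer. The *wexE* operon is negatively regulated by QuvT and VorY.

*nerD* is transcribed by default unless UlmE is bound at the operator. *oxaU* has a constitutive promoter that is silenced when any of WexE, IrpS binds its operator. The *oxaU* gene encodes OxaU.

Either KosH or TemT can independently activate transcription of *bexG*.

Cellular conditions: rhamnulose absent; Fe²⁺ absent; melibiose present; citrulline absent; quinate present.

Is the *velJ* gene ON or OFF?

OFF

Quinate is present, so QuvT is inactive.
Melibiose is present, so VorY is inactive.
With no repressor bound, *wexE* is transcribed.
So WexE is produced and active.
Citrulline is absent, so IrpS is inactive.
With repressor WexE bound, *oxaU* is not transcribed.
So OxaU is not produced.
Required activator OxaU is absent, so *kosH* is not transcribed.
So KosH is not produced.
Rhamnulose is absent, so TemT is inactive.
No activator is available at the *bexG* promoter, so *bexG* is not transcribed.
So BexG is not produced.
Required activator BexG is absent, so *velJ* is not transcribed.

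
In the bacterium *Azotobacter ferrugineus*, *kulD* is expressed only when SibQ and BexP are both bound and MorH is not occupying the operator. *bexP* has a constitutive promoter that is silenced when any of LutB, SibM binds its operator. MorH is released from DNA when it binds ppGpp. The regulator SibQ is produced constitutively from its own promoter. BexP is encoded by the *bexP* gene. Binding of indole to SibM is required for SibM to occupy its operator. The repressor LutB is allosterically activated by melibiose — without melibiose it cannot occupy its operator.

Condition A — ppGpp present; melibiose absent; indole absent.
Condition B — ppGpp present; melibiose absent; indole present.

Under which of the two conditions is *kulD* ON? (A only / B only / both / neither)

A only

Condition A:
ppGpp is present, so MorH is inactive.
SibQ is produced constitutively and is active.
Melibiose is absent, so LutB is inactive.
Indole is absent, so SibM is inactive.
With no repressor bound, *bexP* is transcribed.
So BexP is produced and active.
No repressor is bound and SibQ and BexP are active, so *kulD* is transcribed.
→ *kulD* is ON in A.
Condition B:
ppGpp is present, so MorH is inactive.
SibQ is produced constitutively and is active.
Melibiose is absent, so LutB is inactive.
Indole is present, so SibM is active.
With repressor SibM bound, *bexP* is not transcribed.
So BexP is not produced.
Required activator BexP is absent, so *kulD* is not transcribed.
→ *kulD* is OFF in B.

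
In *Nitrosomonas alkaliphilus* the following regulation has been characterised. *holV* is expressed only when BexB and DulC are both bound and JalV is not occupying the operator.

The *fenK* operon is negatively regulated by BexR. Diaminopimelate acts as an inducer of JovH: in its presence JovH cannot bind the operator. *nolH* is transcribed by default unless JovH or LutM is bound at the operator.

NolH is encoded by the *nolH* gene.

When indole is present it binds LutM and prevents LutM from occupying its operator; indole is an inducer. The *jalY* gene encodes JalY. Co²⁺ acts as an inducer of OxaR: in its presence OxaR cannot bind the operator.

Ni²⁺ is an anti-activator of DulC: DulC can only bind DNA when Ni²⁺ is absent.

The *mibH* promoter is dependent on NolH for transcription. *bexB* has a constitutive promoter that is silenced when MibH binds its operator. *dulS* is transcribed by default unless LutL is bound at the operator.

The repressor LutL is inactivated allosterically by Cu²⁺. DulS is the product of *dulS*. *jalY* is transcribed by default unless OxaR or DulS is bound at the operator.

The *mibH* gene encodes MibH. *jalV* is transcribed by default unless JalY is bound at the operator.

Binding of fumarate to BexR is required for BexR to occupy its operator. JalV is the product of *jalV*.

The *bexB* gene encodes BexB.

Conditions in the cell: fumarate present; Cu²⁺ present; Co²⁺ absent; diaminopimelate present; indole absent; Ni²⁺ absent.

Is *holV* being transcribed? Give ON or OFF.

Diaminopimelate is present, so JovH is inactive.
Indole is absent, so LutM is active.
With repressor LutM bound, *nolH* is not transcribed.
So NolH is not produced.
Required activator NolH is absent, so *mibH* is not transcribed.
So MibH is not produced.
With no repressor bound, *bexB* is transcribed.
So BexB is produced and active.
Co²⁺ is absent, so OxaR is active.
Cu²⁺ is present, so LutL is inactive.
With no repressor bound, *dulS* is transcribed.
So DulS is produced and active.
With repressor OxaR bound, *jalY* is not transcribed.
So JalY is not produced.
With no repressor bound, *jalV* is transcribed.
So JalV is produced and active.
Ni²⁺ is absent, so DulC is active.
With repressor JalV bound, *holV* is not transcribed.

OFF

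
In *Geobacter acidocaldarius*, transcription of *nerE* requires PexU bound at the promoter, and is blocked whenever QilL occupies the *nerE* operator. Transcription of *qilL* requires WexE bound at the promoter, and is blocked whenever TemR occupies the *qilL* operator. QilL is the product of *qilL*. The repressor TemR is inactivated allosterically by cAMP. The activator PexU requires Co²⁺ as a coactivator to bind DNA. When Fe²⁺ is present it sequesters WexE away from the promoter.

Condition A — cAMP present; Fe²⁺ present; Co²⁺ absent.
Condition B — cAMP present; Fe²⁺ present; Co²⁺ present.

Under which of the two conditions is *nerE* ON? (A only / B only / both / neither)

B only

Condition A:
cAMP is present, so TemR is inactive.
Fe²⁺ is present, so WexE is inactive.
Required activator WexE is absent, so *qilL* is not transcribed.
So QilL is not produced.
Co²⁺ is absent, so PexU is inactive.
Required activator PexU is absent, so *nerE* is not transcribed.
→ *nerE* is OFF in A.
Condition B:
cAMP is present, so TemR is inactive.
Fe²⁺ is present, so WexE is inactive.
Required activator WexE is absent, so *qilL* is not transcribed.
So QilL is not produced.
Co²⁺ is present, so PexU is active.
No repressor is bound and PexU is active, so *nerE* is transcribed.
→ *nerE* is ON in B.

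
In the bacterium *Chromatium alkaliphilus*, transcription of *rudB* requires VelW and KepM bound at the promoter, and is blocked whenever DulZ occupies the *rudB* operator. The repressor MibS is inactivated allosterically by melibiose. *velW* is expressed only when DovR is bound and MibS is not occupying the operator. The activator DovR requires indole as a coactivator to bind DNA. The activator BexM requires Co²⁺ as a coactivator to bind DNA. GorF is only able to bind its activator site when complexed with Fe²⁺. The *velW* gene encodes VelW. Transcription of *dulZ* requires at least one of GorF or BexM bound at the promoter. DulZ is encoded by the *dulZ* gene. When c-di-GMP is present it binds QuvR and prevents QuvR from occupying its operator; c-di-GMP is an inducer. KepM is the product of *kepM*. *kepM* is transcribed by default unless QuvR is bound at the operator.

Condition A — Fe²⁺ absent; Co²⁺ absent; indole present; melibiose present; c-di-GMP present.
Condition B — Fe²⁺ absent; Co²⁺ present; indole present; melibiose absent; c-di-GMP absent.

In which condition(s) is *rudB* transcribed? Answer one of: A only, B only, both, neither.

Condition A:
Fe²⁺ is absent, so GorF is inactive.
Co²⁺ is absent, so BexM is inactive.
No activator is available at the *dulZ* promoter, so *dulZ* is not transcribed.
So DulZ is not produced.
Indole is present, so DovR is active.
Melibiose is present, so MibS is inactive.
No repressor is bound and DovR is active, so *velW* is transcribed.
So VelW is produced and active.
c-di-GMP is present, so QuvR is inactive.
With no repressor bound, *kepM* is transcribed.
So KepM is produced and active.
No repressor is bound and VelW and KepM are active, so *rudB* is transcribed.
→ *rudB* is ON in A.
Condition B:
Fe²⁺ is absent, so GorF is inactive.
Co²⁺ is present, so BexM is active.
Activator BexM is present, so *dulZ* is transcribed.
So DulZ is produced and active.
Indole is present, so DovR is active.
Melibiose is absent, so MibS is active.
With repressor MibS bound, *velW* is not transcribed.
So VelW is not produced.
c-di-GMP is absent, so QuvR is active.
With repressor QuvR bound, *kepM* is not transcribed.
So KepM is not produced.
With repressor DulZ bound, *rudB* is not transcribed.
→ *rudB* is OFF in B.

A only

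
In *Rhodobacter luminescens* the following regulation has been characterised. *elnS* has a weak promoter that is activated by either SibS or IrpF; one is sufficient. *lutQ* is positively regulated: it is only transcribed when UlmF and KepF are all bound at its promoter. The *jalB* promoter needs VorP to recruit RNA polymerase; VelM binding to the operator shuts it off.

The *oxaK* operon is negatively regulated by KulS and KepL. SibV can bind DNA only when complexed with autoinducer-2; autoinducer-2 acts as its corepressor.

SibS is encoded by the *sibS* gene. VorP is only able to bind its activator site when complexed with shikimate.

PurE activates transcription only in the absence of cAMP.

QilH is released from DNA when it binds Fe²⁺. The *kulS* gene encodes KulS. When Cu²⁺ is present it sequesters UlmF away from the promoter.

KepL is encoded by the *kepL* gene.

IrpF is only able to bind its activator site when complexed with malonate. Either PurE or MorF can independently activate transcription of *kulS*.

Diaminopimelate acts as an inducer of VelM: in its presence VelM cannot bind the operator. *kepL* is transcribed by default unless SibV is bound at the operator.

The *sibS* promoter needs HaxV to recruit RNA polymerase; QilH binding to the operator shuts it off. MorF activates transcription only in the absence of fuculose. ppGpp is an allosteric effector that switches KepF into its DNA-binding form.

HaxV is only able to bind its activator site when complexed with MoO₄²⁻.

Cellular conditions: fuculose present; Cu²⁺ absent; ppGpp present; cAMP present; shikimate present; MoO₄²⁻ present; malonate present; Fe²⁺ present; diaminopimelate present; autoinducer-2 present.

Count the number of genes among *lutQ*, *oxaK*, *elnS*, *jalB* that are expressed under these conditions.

Cu²⁺ is absent, so UlmF is active.
ppGpp is present, so KepF is active.
No repressor is bound and UlmF and KepF are active, so *lutQ* is transcribed.
→ *lutQ* is ON.
cAMP is present, so PurE is inactive.
Fuculose is present, so MorF is inactive.
No activator is available at the *kulS* promoter, so *kulS* is not transcribed.
So KulS is not produced.
Autoinducer-2 is present, so SibV is active.
With repressor SibV bound, *kepL* is not transcribed.
So KepL is not produced.
With no repressor bound, *oxaK* is transcribed.
→ *oxaK* is ON.
Fe²⁺ is present, so QilH is inactive.
MoO₄²⁻ is present, so HaxV is active.
No repressor is bound and HaxV is active, so *sibS* is transcribed.
So SibS is produced and active.
Malonate is present, so IrpF is active.
Activator SibS is present, so *elnS* is transcribed.
→ *elnS* is ON.
Diaminopimelate is present, so VelM is inactive.
Shikimate is present, so VorP is active.
No repressor is bound and VorP is active, so *jalB* is transcribed.
→ *jalB* is ON.
4 of the 4 genes are transcribed.

4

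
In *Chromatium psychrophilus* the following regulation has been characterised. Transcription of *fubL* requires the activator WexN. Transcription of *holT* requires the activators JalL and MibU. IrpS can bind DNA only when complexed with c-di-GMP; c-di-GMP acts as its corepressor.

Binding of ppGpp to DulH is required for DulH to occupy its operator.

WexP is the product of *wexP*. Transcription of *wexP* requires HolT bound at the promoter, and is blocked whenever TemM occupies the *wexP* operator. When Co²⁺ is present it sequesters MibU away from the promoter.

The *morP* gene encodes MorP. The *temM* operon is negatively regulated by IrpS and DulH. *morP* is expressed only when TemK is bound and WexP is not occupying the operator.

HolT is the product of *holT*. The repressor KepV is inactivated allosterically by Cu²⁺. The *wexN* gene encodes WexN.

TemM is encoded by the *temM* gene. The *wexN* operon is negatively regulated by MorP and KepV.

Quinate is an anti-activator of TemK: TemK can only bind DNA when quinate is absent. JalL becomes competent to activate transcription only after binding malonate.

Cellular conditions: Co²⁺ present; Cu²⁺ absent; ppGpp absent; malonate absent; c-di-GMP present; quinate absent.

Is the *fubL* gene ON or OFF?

OFF

Malonate is absent, so JalL is inactive.
Co²⁺ is present, so MibU is inactive.
Required activator JalL is absent, so *holT* is not transcribed.
So HolT is not produced.
c-di-GMP is present, so IrpS is active.
ppGpp is absent, so DulH is inactive.
With repressor IrpS bound, *temM* is not transcribed.
So TemM is not produced.
Required activator HolT is absent, so *wexP* is not transcribed.
So WexP is not produced.
Quinate is absent, so TemK is active.
No repressor is bound and TemK is active, so *morP* is transcribed.
So MorP is produced and active.
Cu²⁺ is absent, so KepV is active.
With repressor MorP bound, *wexN* is not transcribed.
So WexN is not produced.
Required activator WexN is absent, so *fubL* is not transcribed.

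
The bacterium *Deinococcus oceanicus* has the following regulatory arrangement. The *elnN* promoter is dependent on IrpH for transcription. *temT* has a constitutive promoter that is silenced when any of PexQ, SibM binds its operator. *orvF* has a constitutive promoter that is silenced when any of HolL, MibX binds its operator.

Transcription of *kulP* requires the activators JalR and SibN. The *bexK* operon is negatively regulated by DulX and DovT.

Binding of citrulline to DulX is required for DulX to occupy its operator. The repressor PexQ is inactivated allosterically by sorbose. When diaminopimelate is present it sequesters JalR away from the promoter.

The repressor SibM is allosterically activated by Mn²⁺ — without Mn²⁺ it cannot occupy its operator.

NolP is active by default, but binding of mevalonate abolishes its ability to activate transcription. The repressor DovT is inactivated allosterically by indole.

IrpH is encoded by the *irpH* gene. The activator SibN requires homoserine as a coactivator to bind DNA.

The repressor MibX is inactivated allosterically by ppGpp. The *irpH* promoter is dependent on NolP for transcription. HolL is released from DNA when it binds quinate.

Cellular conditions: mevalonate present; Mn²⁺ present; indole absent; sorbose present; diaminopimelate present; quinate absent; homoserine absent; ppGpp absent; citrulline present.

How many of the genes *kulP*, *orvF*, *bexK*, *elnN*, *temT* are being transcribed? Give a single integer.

0

Diaminopimelate is present, so JalR is inactive.
Homoserine is absent, so SibN is inactive.
Required activator JalR is absent, so *kulP* is not transcribed.
→ *kulP* is OFF.
Quinate is absent, so HolL is active.
ppGpp is absent, so MibX is active.
With repressor HolL bound, *orvF* is not transcribed.
→ *orvF* is OFF.
Citrulline is present, so DulX is active.
Indole is absent, so DovT is active.
With repressor DulX bound, *bexK* is not transcribed.
→ *bexK* is OFF.
Mevalonate is present, so NolP is inactive.
Required activator NolP is absent, so *irpH* is not transcribed.
So IrpH is not produced.
Required activator IrpH is absent, so *elnN* is not transcribed.
→ *elnN* is OFF.
Sorbose is present, so PexQ is inactive.
Mn²⁺ is present, so SibM is active.
With repressor SibM bound, *temT* is not transcribed.
→ *temT* is OFF.
0 of the 5 genes are transcribed.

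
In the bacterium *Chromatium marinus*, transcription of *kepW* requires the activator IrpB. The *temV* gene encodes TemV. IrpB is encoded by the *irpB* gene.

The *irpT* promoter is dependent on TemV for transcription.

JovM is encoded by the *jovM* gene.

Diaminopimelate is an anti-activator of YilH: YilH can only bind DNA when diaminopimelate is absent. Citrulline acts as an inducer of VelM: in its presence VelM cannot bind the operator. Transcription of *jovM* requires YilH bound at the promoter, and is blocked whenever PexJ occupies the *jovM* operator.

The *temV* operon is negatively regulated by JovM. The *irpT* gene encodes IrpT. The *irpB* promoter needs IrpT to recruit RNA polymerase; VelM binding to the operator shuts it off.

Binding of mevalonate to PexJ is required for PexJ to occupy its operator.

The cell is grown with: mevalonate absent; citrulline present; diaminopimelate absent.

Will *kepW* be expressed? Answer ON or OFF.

OFF

Mevalonate is absent, so PexJ is inactive.
Diaminopimelate is absent, so YilH is active.
No repressor is bound and YilH is active, so *jovM* is transcribed.
So JovM is produced and active.
With repressor JovM bound, *temV* is not transcribed.
So TemV is not produced.
Required activator TemV is absent, so *irpT* is not transcribed.
So IrpT is not produced.
Citrulline is present, so VelM is inactive.
Required activator IrpT is absent, so *irpB* is not transcribed.
So IrpB is not produced.
Required activator IrpB is absent, so *kepW* is not transcribed.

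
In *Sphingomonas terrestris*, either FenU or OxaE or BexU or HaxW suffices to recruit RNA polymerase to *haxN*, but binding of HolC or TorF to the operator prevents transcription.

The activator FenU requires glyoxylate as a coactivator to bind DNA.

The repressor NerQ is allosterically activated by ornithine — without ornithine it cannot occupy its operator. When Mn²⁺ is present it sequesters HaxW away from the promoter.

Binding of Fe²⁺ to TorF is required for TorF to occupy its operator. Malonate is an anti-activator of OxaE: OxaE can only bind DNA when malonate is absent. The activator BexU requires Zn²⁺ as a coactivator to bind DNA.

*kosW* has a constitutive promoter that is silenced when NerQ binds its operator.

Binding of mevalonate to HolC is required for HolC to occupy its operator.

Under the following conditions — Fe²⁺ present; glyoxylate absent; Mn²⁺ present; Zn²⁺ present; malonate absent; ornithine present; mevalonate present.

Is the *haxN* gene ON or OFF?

OFF

Glyoxylate is absent, so FenU is inactive.
Malonate is absent, so OxaE is active.
Zn²⁺ is present, so BexU is active.
Mn²⁺ is present, so HaxW is inactive.
Mevalonate is present, so HolC is active.
Fe²⁺ is present, so TorF is active.
With repressor HolC bound, *haxN* is not transcribed.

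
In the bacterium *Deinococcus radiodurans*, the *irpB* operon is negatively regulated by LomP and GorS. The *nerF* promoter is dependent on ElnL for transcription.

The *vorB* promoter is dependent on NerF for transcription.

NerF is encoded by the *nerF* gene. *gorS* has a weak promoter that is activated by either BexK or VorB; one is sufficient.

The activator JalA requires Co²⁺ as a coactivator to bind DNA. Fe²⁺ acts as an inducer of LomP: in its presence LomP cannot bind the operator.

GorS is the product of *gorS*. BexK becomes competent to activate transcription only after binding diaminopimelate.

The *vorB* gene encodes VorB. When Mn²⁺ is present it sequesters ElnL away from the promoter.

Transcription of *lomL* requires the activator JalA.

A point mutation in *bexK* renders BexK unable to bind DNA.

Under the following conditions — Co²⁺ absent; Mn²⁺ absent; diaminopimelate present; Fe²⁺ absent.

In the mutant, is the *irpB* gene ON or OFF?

Fe²⁺ is absent, so LomP is active.
BexK is non-functional in this strain, so it has no effect.
Mn²⁺ is absent, so ElnL is active.
No repressor is bound and ElnL is active, so *nerF* is transcribed.
So NerF is produced and active.
No repressor is bound and NerF is active, so *vorB* is transcribed.
So VorB is produced and active.
Activator VorB is present, so *gorS* is transcribed.
So GorS is produced and active.
With repressor LomP bound, *irpB* is not transcribed.

OFF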